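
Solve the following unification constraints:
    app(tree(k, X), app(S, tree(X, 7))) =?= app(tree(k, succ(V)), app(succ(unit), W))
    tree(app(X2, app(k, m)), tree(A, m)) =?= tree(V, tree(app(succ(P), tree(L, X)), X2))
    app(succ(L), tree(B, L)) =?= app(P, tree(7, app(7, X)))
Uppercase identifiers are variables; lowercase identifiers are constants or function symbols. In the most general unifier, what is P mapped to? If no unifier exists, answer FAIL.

Decompose app/2: tree(k, X) =?= tree(k, succ(V)),  app(S, tree(X, 7)) =?= app(succ(unit), W).
Decompose tree/2: k =?= k,  X =?= succ(V).
Delete trivial equation k =?= k.
Bind X := succ(V); substituting into the remaining equations gives: app(S, tree(succ(V), 7)) =?= app(succ(unit), W),  tree(app(X2, app(k, m)), tree(A, m)) =?= tree(V, tree(app(succ(P), tree(L, succ(V))), X2)),  app(succ(L), tree(B, L)) =?= app(P, tree(7, app(7, succ(V)))).
Decompose app/2: S =?= succ(unit),  tree(succ(V), 7) =?= W.
Bind S := succ(unit); no other remaining equation mentions S.
Bind W := tree(succ(V), 7); no other remaining equation mentions W.
Decompose tree/2: app(X2, app(k, m)) =?= V,  tree(A, m) =?= tree(app(succ(P), tree(L, succ(V))), X2).
Bind V := app(X2, app(k, m)); substituting into the remaining equations gives: tree(A, m) =?= tree(app(succ(P), tree(L, succ(app(X2, app(k, m))))), X2),  app(succ(L), tree(B, L)) =?= app(P, tree(7, app(7, succ(app(X2, app(k, m)))))). Substituting into the earlier bindings gives X := succ(app(X2, app(k, m))), W := tree(succ(app(X2, app(k, m))), 7).
Decompose tree/2: A =?= app(succ(P), tree(L, succ(app(X2, app(k, m))))),  m =?= X2.
Bind A := app(succ(P), tree(L, succ(app(X2, app(k, m))))); no other remaining equation mentions A.
Bind X2 := m; substituting into the remaining equation gives: app(succ(L), tree(B, L)) =?= app(P, tree(7, app(7, succ(app(m, app(k, m)))))). Substituting into the earlier bindings gives X := succ(app(m, app(k, m))), W := tree(succ(app(m, app(k, m))), 7), V := app(m, app(k, m)), A := app(succ(P), tree(L, succ(app(m, app(k, m))))).
Decompose app/2: succ(L) =?= P,  tree(B, L) =?= tree(7, app(7, succ(app(m, app(k, m))))).
Bind P := succ(L); no other remaining equation mentions P. Substituting into the earlier binding gives A := app(succ(succ(L)), tree(L, succ(app(m, app(k, m))))).
Decompose tree/2: B =?= 7,  L =?= app(7, succ(app(m, app(k, m)))).
Bind B := 7; no other remaining equation mentions B.
Bind L := app(7, succ(app(m, app(k, m)))). Substituting into the earlier bindings gives A := app(succ(succ(app(7, succ(app(m, app(k, m)))))), tree(app(7, succ(app(m, app(k, m)))), succ(app(m, app(k, m))))), P := succ(app(7, succ(app(m, app(k, m))))).
MGU = { X := succ(app(m, app(k, m))), S := succ(unit), W := tree(succ(app(m, app(k, m))), 7), V := app(m, app(k, m)), A := app(succ(succ(app(7, succ(app(m, app(k, m)))))), tree(app(7, succ(app(m, app(k, m)))), succ(app(m, app(k, m))))), X2 := m, P := succ(app(7, succ(app(m, app(k, m))))), B := 7, L := app(7, succ(app(m, app(k, m)))) }, so P := succ(app(7, succ(app(m, app(k, m))))).

succ(app(7, succ(app(m, app(k, m)))))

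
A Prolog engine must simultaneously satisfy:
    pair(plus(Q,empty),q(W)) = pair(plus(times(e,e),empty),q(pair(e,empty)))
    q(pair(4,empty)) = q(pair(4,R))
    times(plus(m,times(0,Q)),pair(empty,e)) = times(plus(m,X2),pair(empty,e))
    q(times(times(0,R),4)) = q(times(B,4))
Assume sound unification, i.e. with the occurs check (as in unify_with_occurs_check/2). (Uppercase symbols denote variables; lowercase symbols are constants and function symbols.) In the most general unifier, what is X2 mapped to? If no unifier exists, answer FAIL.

times(0,times(e,e))

Decompose pair/2: plus(Q,empty) = plus(times(e,e),empty),  q(W) = q(pair(e,empty)).
Decompose plus/2: Q = times(e,e),  empty = empty.
Bind Q := times(e,e); substituting into the one remaining equation that mentions Q gives: times(plus(m,times(0,times(e,e))),pair(empty,e)) = times(plus(m,X2),pair(empty,e)).
Delete trivial equation empty = empty.
Decompose q/1: W = pair(e,empty).
Bind W := pair(e,empty); no other remaining equation mentions W.
Decompose q/1: pair(4,empty) = pair(4,R).
Decompose pair/2: 4 = 4,  empty = R.
Delete trivial equation 4 = 4.
Bind R := empty; substituting into the one remaining equation that mentions R gives: q(times(times(0,empty),4)) = q(times(B,4)).
Decompose times/2: plus(m,times(0,times(e,e))) = plus(m,X2),  pair(empty,e) = pair(empty,e).
Decompose plus/2: m = m,  times(0,times(e,e)) = X2.
Delete trivial equation m = m.
Bind X2 := times(0,times(e,e)); no other remaining equation mentions X2.
Delete trivial equation pair(empty,e) = pair(empty,e).
Decompose q/1: times(times(0,empty),4) = times(B,4).
Decompose times/2: times(0,empty) = B,  4 = 4.
Bind B := times(0,empty); no other remaining equation mentions B.
Delete trivial equation 4 = 4.
MGU = { Q ↦ times(e,e), W ↦ pair(e,empty), R ↦ empty, X2 ↦ times(0,times(e,e)), B ↦ times(0,empty) }, so X2 ↦ times(0,times(e,e)).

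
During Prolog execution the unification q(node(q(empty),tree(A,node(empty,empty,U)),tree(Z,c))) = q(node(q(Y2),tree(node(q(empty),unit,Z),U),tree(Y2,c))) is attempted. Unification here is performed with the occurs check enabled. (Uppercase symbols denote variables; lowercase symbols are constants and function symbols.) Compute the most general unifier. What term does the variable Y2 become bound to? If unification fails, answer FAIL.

Decompose q/1: node(q(empty),tree(A,node(empty,empty,U)),tree(Z,c)) = node(q(Y2),tree(node(q(empty),unit,Z),U),tree(Y2,c)).
Decompose node/3: q(empty) = q(Y2),  tree(A,node(empty,empty,U)) = tree(node(q(empty),unit,Z),U),  tree(Z,c) = tree(Y2,c).
Decompose q/1: empty = Y2.
Bind Y2 := empty; substituting into the one remaining equation that mentions Y2 gives: tree(Z,c) = tree(empty,c).
Decompose tree/2: A = node(q(empty),unit,Z),  node(empty,empty,U) = U.
Bind A := node(q(empty),unit,Z); no other remaining equation mentions A.
Occurs check fails: U occurs in node(empty,empty,U); the equation U = node(empty,empty,U) has no finite solution.

FAIL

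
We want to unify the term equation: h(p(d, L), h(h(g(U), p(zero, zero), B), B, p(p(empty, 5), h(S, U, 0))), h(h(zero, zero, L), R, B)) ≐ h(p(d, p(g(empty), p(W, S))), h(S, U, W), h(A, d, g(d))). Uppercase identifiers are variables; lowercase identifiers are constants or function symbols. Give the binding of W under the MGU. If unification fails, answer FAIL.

p(p(empty, 5), h(h(g(g(d)), p(zero, zero), g(d)), g(d), 0))

Decompose h/3: p(d, L) ≐ p(d, p(g(empty), p(W, S))),  h(h(g(U), p(zero, zero), B), B, p(p(empty, 5), h(S, U, 0))) ≐ h(S, U, W),  h(h(zero, zero, L), R, B) ≐ h(A, d, g(d)).
Decompose p/2: d ≐ d,  L ≐ p(g(empty), p(W, S)).
Delete trivial equation d ≐ d.
Bind L := p(g(empty), p(W, S)); substituting into the one remaining equation that mentions L gives: h(h(zero, zero, p(g(empty), p(W, S))), R, B) ≐ h(A, d, g(d)).
Decompose h/3: h(g(U), p(zero, zero), B) ≐ S,  B ≐ U,  p(p(empty, 5), h(S, U, 0)) ≐ W.
Bind S := h(g(U), p(zero, zero), B); substituting into the 2 remaining equations that mention S gives: p(p(empty, 5), h(h(g(U), p(zero, zero), B), U, 0)) ≐ W,  h(h(zero, zero, p(g(empty), p(W, h(g(U), p(zero, zero), B)))), R, B) ≐ h(A, d, g(d)). Substituting into the earlier binding gives L := p(g(empty), p(W, h(g(U), p(zero, zero), B))).
Bind B := U; substituting into the remaining equations gives: p(p(empty, 5), h(h(g(U), p(zero, zero), U), U, 0)) ≐ W,  h(h(zero, zero, p(g(empty), p(W, h(g(U), p(zero, zero), U)))), R, U) ≐ h(A, d, g(d)). Substituting into the earlier bindings gives L := p(g(empty), p(W, h(g(U), p(zero, zero), U))), S := h(g(U), p(zero, zero), U).
Bind W := p(p(empty, 5), h(h(g(U), p(zero, zero), U), U, 0)); substituting into the remaining equation gives: h(h(zero, zero, p(g(empty), p(p(p(empty, 5), h(h(g(U), p(zero, zero), U), U, 0)), h(g(U), p(zero, zero), U)))), R, U) ≐ h(A, d, g(d)). Substituting into the earlier binding gives L := p(g(empty), p(p(p(empty, 5), h(h(g(U), p(zero, zero), U), U, 0)), h(g(U), p(zero, zero), U))).
Decompose h/3: h(zero, zero, p(g(empty), p(p(p(empty, 5), h(h(g(U), p(zero, zero), U), U, 0)), h(g(U), p(zero, zero), U)))) ≐ A,  R ≐ d,  U ≐ g(d).
Bind A := h(zero, zero, p(g(empty), p(p(p(empty, 5), h(h(g(U), p(zero, zero), U), U, 0)), h(g(U), p(zero, zero), U)))); no other remaining equation mentions A.
Bind R := d; no other remaining equation mentions R.
Bind U := g(d). Substituting into the earlier bindings gives L := p(g(empty), p(p(p(empty, 5), h(h(g(g(d)), p(zero, zero), g(d)), g(d), 0)), h(g(g(d)), p(zero, zero), g(d)))), S := h(g(g(d)), p(zero, zero), g(d)), B := g(d), W := p(p(empty, 5), h(h(g(g(d)), p(zero, zero), g(d)), g(d), 0)), A := h(zero, zero, p(g(empty), p(p(p(empty, 5), h(h(g(g(d)), p(zero, zero), g(d)), g(d), 0)), h(g(g(d)), p(zero, zero), g(d))))).
MGU = { L -> p(g(empty), p(p(p(empty, 5), h(h(g(g(d)), p(zero, zero), g(d)), g(d), 0)), h(g(g(d)), p(zero, zero), g(d)))), S -> h(g(g(d)), p(zero, zero), g(d)), B -> g(d), W -> p(p(empty, 5), h(h(g(g(d)), p(zero, zero), g(d)), g(d), 0)), A -> h(zero, zero, p(g(empty), p(p(p(empty, 5), h(h(g(g(d)), p(zero, zero), g(d)), g(d), 0)), h(g(g(d)), p(zero, zero), g(d))))), R -> d, U -> g(d) }, so W -> p(p(empty, 5), h(h(g(g(d)), p(zero, zero), g(d)), g(d), 0)).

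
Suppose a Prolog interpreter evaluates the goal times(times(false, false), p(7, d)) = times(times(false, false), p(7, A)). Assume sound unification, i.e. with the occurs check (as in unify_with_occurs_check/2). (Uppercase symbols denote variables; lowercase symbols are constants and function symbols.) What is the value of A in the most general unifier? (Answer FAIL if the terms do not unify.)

d

Decompose times/2: times(false, false) = times(false, false),  p(7, d) = p(7, A).
Delete trivial equation times(false, false) = times(false, false).
Decompose p/2: 7 = 7,  d = A.
Delete trivial equation 7 = 7.
Bind A := d.
MGU = { A -> d }, so A -> d.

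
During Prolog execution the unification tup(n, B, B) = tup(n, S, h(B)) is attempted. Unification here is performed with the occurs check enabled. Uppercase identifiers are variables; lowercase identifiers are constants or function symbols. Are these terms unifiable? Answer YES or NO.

Decompose tup/3: n = n,  B = S,  B = h(B).
Delete trivial equation n = n.
Bind B := S; substituting into the remaining equation gives: S = h(S).
Occurs check fails: S occurs in h(S); the equation S = h(S) has no finite solution.

NO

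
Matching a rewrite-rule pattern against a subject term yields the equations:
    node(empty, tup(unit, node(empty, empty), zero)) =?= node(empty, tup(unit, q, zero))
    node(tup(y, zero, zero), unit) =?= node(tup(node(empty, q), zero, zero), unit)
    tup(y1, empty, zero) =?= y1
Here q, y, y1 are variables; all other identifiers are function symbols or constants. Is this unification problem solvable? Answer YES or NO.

Decompose node/2: empty =?= empty,  tup(unit, node(empty, empty), zero) =?= tup(unit, q, zero).
Delete trivial equation empty =?= empty.
Decompose tup/3: unit =?= unit,  node(empty, empty) =?= q,  zero =?= zero.
Delete trivial equation unit =?= unit.
Bind q := node(empty, empty); substituting into the one remaining equation that mentions q gives: node(tup(y, zero, zero), unit) =?= node(tup(node(empty, node(empty, empty)), zero, zero), unit).
Delete trivial equation zero =?= zero.
Decompose node/2: tup(y, zero, zero) =?= tup(node(empty, node(empty, empty)), zero, zero),  unit =?= unit.
Decompose tup/3: y =?= node(empty, node(empty, empty)),  zero =?= zero,  zero =?= zero.
Bind y := node(empty, node(empty, empty)); no other remaining equation mentions y.
Delete trivial equation zero =?= zero.
Delete trivial equation zero =?= zero.
Delete trivial equation unit =?= unit.
Occurs check fails: y1 occurs in tup(y1, empty, zero); the equation y1 =?= tup(y1, empty, zero) has no finite solution.

NO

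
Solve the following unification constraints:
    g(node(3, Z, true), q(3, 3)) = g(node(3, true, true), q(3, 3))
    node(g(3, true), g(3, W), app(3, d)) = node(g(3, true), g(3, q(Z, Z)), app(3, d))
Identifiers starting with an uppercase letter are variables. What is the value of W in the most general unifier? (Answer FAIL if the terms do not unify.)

Decompose g/2: node(3, Z, true) = node(3, true, true),  q(3, 3) = q(3, 3).
Decompose node/3: 3 = 3,  Z = true,  true = true.
Delete trivial equation 3 = 3.
Bind Z := true; substituting into the one remaining equation that mentions Z gives: node(g(3, true), g(3, W), app(3, d)) = node(g(3, true), g(3, q(true, true)), app(3, d)).
Delete trivial equation true = true.
Delete trivial equation q(3, 3) = q(3, 3).
Decompose node/3: g(3, true) = g(3, true),  g(3, W) = g(3, q(true, true)),  app(3, d) = app(3, d).
Delete trivial equation g(3, true) = g(3, true).
Decompose g/2: 3 = 3,  W = q(true, true).
Delete trivial equation 3 = 3.
Bind W := q(true, true); no other remaining equation mentions W.
Delete trivial equation app(3, d) = app(3, d).
MGU = { Z -> true, W -> q(true, true) }, so W -> q(true, true).

q(true, true)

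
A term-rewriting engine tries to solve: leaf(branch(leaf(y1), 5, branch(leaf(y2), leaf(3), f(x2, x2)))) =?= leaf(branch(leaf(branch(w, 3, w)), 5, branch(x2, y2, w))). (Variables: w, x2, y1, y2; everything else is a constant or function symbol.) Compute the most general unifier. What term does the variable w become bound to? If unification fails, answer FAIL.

Decompose leaf/1: branch(leaf(y1), 5, branch(leaf(y2), leaf(3), f(x2, x2))) =?= branch(leaf(branch(w, 3, w)), 5, branch(x2, y2, w)).
Decompose branch/3: leaf(y1) =?= leaf(branch(w, 3, w)),  5 =?= 5,  branch(leaf(y2), leaf(3), f(x2, x2)) =?= branch(x2, y2, w).
Decompose leaf/1: y1 =?= branch(w, 3, w).
Bind y1 := branch(w, 3, w); no other remaining equation mentions y1.
Delete trivial equation 5 =?= 5.
Decompose branch/3: leaf(y2) =?= x2,  leaf(3) =?= y2,  f(x2, x2) =?= w.
Bind x2 := leaf(y2); substituting into the one remaining equation that mentions x2 gives: f(leaf(y2), leaf(y2)) =?= w.
Bind y2 := leaf(3); substituting into the remaining equation gives: f(leaf(leaf(3)), leaf(leaf(3))) =?= w. Substituting into the earlier binding gives x2 := leaf(leaf(3)).
Bind w := f(leaf(leaf(3)), leaf(leaf(3))). Substituting into the earlier binding gives y1 := branch(f(leaf(leaf(3)), leaf(leaf(3))), 3, f(leaf(leaf(3)), leaf(leaf(3)))).
MGU = { y1 -> branch(f(leaf(leaf(3)), leaf(leaf(3))), 3, f(leaf(leaf(3)), leaf(leaf(3)))), x2 -> leaf(leaf(3)), y2 -> leaf(3), w -> f(leaf(leaf(3)), leaf(leaf(3))) }, so w -> f(leaf(leaf(3)), leaf(leaf(3))).

f(leaf(leaf(3)), leaf(leaf(3)))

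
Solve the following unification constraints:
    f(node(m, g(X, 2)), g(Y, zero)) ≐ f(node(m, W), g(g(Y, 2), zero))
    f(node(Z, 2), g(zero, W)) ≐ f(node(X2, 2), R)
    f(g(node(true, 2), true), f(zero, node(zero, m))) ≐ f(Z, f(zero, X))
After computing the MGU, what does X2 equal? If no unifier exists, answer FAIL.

FAIL

Decompose f/2: node(m, g(X, 2)) ≐ node(m, W),  g(Y, zero) ≐ g(g(Y, 2), zero).
Decompose node/2: m ≐ m,  g(X, 2) ≐ W.
Delete trivial equation m ≐ m.
Bind W := g(X, 2); substituting into the one remaining equation that mentions W gives: f(node(Z, 2), g(zero, g(X, 2))) ≐ f(node(X2, 2), R).
Decompose g/2: Y ≐ g(Y, 2),  zero ≐ zero.
Occurs check fails: Y occurs in g(Y, 2); the equation Y ≐ g(Y, 2) has no finite solution.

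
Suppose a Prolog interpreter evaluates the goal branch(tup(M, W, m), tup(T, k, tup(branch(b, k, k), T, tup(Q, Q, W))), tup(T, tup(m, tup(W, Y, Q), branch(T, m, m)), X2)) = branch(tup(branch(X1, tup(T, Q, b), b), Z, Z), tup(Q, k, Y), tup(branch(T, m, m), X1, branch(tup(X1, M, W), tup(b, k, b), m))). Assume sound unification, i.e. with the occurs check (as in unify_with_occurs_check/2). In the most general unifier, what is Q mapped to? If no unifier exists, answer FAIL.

FAIL

Decompose branch/3: tup(M, W, m) = tup(branch(X1, tup(T, Q, b), b), Z, Z),  tup(T, k, tup(branch(b, k, k), T, tup(Q, Q, W))) = tup(Q, k, Y),  tup(T, tup(m, tup(W, Y, Q), branch(T, m, m)), X2) = tup(branch(T, m, m), X1, branch(tup(X1, M, W), tup(b, k, b), m)).
Decompose tup/3: M = branch(X1, tup(T, Q, b), b),  W = Z,  m = Z.
Bind M := branch(X1, tup(T, Q, b), b); substituting into the one remaining equation that mentions M gives: tup(T, tup(m, tup(W, Y, Q), branch(T, m, m)), X2) = tup(branch(T, m, m), X1, branch(tup(X1, branch(X1, tup(T, Q, b), b), W), tup(b, k, b), m)).
Bind W := Z; substituting into the 2 remaining equations that mention W gives: tup(T, k, tup(branch(b, k, k), T, tup(Q, Q, Z))) = tup(Q, k, Y),  tup(T, tup(m, tup(Z, Y, Q), branch(T, m, m)), X2) = tup(branch(T, m, m), X1, branch(tup(X1, branch(X1, tup(T, Q, b), b), Z), tup(b, k, b), m)).
Bind Z := m; substituting into the remaining equations gives: tup(T, k, tup(branch(b, k, k), T, tup(Q, Q, m))) = tup(Q, k, Y),  tup(T, tup(m, tup(m, Y, Q), branch(T, m, m)), X2) = tup(branch(T, m, m), X1, branch(tup(X1, branch(X1, tup(T, Q, b), b), m), tup(b, k, b), m)). Substituting into the earlier binding gives W := m.
Decompose tup/3: T = Q,  k = k,  tup(branch(b, k, k), T, tup(Q, Q, m)) = Y.
Bind T := Q; substituting into the 2 remaining equations that mention T gives: tup(branch(b, k, k), Q, tup(Q, Q, m)) = Y,  tup(Q, tup(m, tup(m, Y, Q), branch(Q, m, m)), X2) = tup(branch(Q, m, m), X1, branch(tup(X1, branch(X1, tup(Q, Q, b), b), m), tup(b, k, b), m)). Substituting into the earlier binding gives M := branch(X1, tup(Q, Q, b), b).
Delete trivial equation k = k.
Bind Y := tup(branch(b, k, k), Q, tup(Q, Q, m)); substituting into the remaining equation gives: tup(Q, tup(m, tup(m, tup(branch(b, k, k), Q, tup(Q, Q, m)), Q), branch(Q, m, m)), X2) = tup(branch(Q, m, m), X1, branch(tup(X1, branch(X1, tup(Q, Q, b), b), m), tup(b, k, b), m)).
Decompose tup/3: Q = branch(Q, m, m),  tup(m, tup(m, tup(branch(b, k, k), Q, tup(Q, Q, m)), Q), branch(Q, m, m)) = X1,  X2 = branch(tup(X1, branch(X1, tup(Q, Q, b), b), m), tup(b, k, b), m).
Occurs check fails: Q occurs in branch(Q, m, m); the equation Q = branch(Q, m, m) has no finite solution.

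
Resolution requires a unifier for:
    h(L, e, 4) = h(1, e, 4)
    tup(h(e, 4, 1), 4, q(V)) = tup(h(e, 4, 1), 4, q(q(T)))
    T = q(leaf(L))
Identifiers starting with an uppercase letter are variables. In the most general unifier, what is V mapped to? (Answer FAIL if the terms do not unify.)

q(q(leaf(1)))

Decompose h/3: L = 1,  e = e,  4 = 4.
Bind L := 1; substituting into the one remaining equation that mentions L gives: T = q(leaf(1)).
Delete trivial equation e = e.
Delete trivial equation 4 = 4.
Decompose tup/3: h(e, 4, 1) = h(e, 4, 1),  4 = 4,  q(V) = q(q(T)).
Delete trivial equation h(e, 4, 1) = h(e, 4, 1).
Delete trivial equation 4 = 4.
Decompose q/1: V = q(T).
Bind V := q(T); no other remaining equation mentions V.
Bind T := q(leaf(1)). Substituting into the earlier binding gives V := q(q(leaf(1))).
MGU = { L ↦ 1, V ↦ q(q(leaf(1))), T ↦ q(leaf(1)) }, so V ↦ q(q(leaf(1))).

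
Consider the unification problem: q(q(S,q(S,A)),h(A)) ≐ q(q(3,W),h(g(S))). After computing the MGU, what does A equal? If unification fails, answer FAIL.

g(3)

Decompose q/2: q(S,q(S,A)) ≐ q(3,W),  h(A) ≐ h(g(S)).
Decompose q/2: S ≐ 3,  q(S,A) ≐ W.
Bind S := 3; substituting into the remaining equations gives: q(3,A) ≐ W,  h(A) ≐ h(g(3)).
Bind W := q(3,A); no other remaining equation mentions W.
Decompose h/1: A ≐ g(3).
Bind A := g(3). Substituting into the earlier binding gives W := q(3,g(3)).
MGU = { S -> 3, W -> q(3,g(3)), A -> g(3) }, so A -> g(3).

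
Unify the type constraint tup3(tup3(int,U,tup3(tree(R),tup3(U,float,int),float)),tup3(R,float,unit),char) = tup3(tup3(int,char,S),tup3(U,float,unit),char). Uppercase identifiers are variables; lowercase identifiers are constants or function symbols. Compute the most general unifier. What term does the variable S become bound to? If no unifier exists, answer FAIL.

tup3(tree(char),tup3(char,float,int),float)

Decompose tup3/3: tup3(int,U,tup3(tree(R),tup3(U,float,int),float)) = tup3(int,char,S),  tup3(R,float,unit) = tup3(U,float,unit),  char = char.
Decompose tup3/3: int = int,  U = char,  tup3(tree(R),tup3(U,float,int),float) = S.
Delete trivial equation int = int.
Bind U := char; substituting into the 2 remaining equations that mention U gives: tup3(tree(R),tup3(char,float,int),float) = S,  tup3(R,float,unit) = tup3(char,float,unit).
Bind S := tup3(tree(R),tup3(char,float,int),float); no other remaining equation mentions S.
Decompose tup3/3: R = char,  float = float,  unit = unit.
Bind R := char; no other remaining equation mentions R. Substituting into the earlier binding gives S := tup3(tree(char),tup3(char,float,int),float).
Delete trivial equation float = float.
Delete trivial equation unit = unit.
Delete trivial equation char = char.
MGU = { U ↦ char, S ↦ tup3(tree(char),tup3(char,float,int),float), R ↦ char }, so S ↦ tup3(tree(char),tup3(char,float,int),float).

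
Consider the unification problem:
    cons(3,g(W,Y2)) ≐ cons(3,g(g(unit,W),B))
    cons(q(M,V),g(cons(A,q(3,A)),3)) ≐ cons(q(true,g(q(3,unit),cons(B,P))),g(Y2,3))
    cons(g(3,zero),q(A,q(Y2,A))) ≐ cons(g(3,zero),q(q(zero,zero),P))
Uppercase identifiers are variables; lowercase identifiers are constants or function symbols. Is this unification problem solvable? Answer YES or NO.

NO

Decompose cons/2: 3 ≐ 3,  g(W,Y2) ≐ g(g(unit,W),B).
Delete trivial equation 3 ≐ 3.
Decompose g/2: W ≐ g(unit,W),  Y2 ≐ B.
Occurs check fails: W occurs in g(unit,W); the equation W ≐ g(unit,W) has no finite solution.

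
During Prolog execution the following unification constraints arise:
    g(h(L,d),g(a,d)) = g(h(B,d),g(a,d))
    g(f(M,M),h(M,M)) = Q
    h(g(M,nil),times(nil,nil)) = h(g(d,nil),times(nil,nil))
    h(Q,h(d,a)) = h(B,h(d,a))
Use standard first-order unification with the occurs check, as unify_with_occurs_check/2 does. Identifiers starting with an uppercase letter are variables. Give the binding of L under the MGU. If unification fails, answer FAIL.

g(f(d,d),h(d,d))

Decompose g/2: h(L,d) = h(B,d),  g(a,d) = g(a,d).
Decompose h/2: L = B,  d = d.
Bind L := B; no other remaining equation mentions L.
Delete trivial equation d = d.
Delete trivial equation g(a,d) = g(a,d).
Bind Q := g(f(M,M),h(M,M)); substituting into the one remaining equation that mentions Q gives: h(g(f(M,M),h(M,M)),h(d,a)) = h(B,h(d,a)).
Decompose h/2: g(M,nil) = g(d,nil),  times(nil,nil) = times(nil,nil).
Decompose g/2: M = d,  nil = nil.
Bind M := d; substituting into the one remaining equation that mentions M gives: h(g(f(d,d),h(d,d)),h(d,a)) = h(B,h(d,a)). Substituting into the earlier binding gives Q := g(f(d,d),h(d,d)).
Delete trivial equation nil = nil.
Delete trivial equation times(nil,nil) = times(nil,nil).
Decompose h/2: g(f(d,d),h(d,d)) = B,  h(d,a) = h(d,a).
Bind B := g(f(d,d),h(d,d)); no other remaining equation mentions B. Substituting into the earlier binding gives L := g(f(d,d),h(d,d)).
Delete trivial equation h(d,a) = h(d,a).
MGU = { L ↦ g(f(d,d),h(d,d)), Q ↦ g(f(d,d),h(d,d)), M ↦ d, B ↦ g(f(d,d),h(d,d)) }, so L ↦ g(f(d,d),h(d,d)).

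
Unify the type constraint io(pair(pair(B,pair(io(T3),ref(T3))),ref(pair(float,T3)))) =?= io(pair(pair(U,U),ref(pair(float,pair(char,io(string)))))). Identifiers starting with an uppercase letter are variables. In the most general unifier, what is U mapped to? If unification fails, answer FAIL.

Decompose io/1: pair(pair(B,pair(io(T3),ref(T3))),ref(pair(float,T3))) =?= pair(pair(U,U),ref(pair(float,pair(char,io(string))))).
Decompose pair/2: pair(B,pair(io(T3),ref(T3))) =?= pair(U,U),  ref(pair(float,T3)) =?= ref(pair(float,pair(char,io(string)))).
Decompose pair/2: B =?= U,  pair(io(T3),ref(T3)) =?= U.
Bind B := U; no other remaining equation mentions B.
Bind U := pair(io(T3),ref(T3)); no other remaining equation mentions U. Substituting into the earlier binding gives B := pair(io(T3),ref(T3)).
Decompose ref/1: pair(float,T3) =?= pair(float,pair(char,io(string))).
Decompose pair/2: float =?= float,  T3 =?= pair(char,io(string)).
Delete trivial equation float =?= float.
Bind T3 := pair(char,io(string)). Substituting into the earlier bindings gives B := pair(io(pair(char,io(string))),ref(pair(char,io(string)))), U := pair(io(pair(char,io(string))),ref(pair(char,io(string)))).
MGU = { B ↦ pair(io(pair(char,io(string))),ref(pair(char,io(string)))), U ↦ pair(io(pair(char,io(string))),ref(pair(char,io(string)))), T3 ↦ pair(char,io(string)) }, so U ↦ pair(io(pair(char,io(string))),ref(pair(char,io(string)))).

pair(io(pair(char,io(string))),ref(pair(char,io(string))))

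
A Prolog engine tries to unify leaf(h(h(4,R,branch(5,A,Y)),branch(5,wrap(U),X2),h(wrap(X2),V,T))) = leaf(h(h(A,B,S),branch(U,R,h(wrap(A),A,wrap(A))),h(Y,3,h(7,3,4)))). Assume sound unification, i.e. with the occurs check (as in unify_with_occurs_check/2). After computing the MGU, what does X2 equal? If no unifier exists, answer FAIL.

h(wrap(4),4,wrap(4))

Decompose leaf/1: h(h(4,R,branch(5,A,Y)),branch(5,wrap(U),X2),h(wrap(X2),V,T)) = h(h(A,B,S),branch(U,R,h(wrap(A),A,wrap(A))),h(Y,3,h(7,3,4))).
Decompose h/3: h(4,R,branch(5,A,Y)) = h(A,B,S),  branch(5,wrap(U),X2) = branch(U,R,h(wrap(A),A,wrap(A))),  h(wrap(X2),V,T) = h(Y,3,h(7,3,4)).
Decompose h/3: 4 = A,  R = B,  branch(5,A,Y) = S.
Bind A := 4; substituting into the 2 remaining equations that mention A gives: branch(5,4,Y) = S,  branch(5,wrap(U),X2) = branch(U,R,h(wrap(4),4,wrap(4))).
Bind R := B; substituting into the one remaining equation that mentions R gives: branch(5,wrap(U),X2) = branch(U,B,h(wrap(4),4,wrap(4))).
Bind S := branch(5,4,Y); no other remaining equation mentions S.
Decompose branch/3: 5 = U,  wrap(U) = B,  X2 = h(wrap(4),4,wrap(4)).
Bind U := 5; substituting into the one remaining equation that mentions U gives: wrap(5) = B.
Bind B := wrap(5); no other remaining equation mentions B. Substituting into the earlier binding gives R := wrap(5).
Bind X2 := h(wrap(4),4,wrap(4)); substituting into the remaining equation gives: h(wrap(h(wrap(4),4,wrap(4))),V,T) = h(Y,3,h(7,3,4)).
Decompose h/3: wrap(h(wrap(4),4,wrap(4))) = Y,  V = 3,  T = h(7,3,4).
Bind Y := wrap(h(wrap(4),4,wrap(4))); no other remaining equation mentions Y. Substituting into the earlier binding gives S := branch(5,4,wrap(h(wrap(4),4,wrap(4)))).
Bind V := 3; no other remaining equation mentions V.
Bind T := h(7,3,4).
MGU = { A -> 4, R -> wrap(5), S -> branch(5,4,wrap(h(wrap(4),4,wrap(4)))), U -> 5, B -> wrap(5), X2 -> h(wrap(4),4,wrap(4)), Y -> wrap(h(wrap(4),4,wrap(4))), V -> 3, T -> h(7,3,4) }, so X2 -> h(wrap(4),4,wrap(4)).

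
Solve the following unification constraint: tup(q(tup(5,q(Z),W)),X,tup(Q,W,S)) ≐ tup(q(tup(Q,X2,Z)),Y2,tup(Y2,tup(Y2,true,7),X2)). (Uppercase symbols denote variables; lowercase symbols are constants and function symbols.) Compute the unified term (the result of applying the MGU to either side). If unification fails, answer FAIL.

Decompose tup/3: q(tup(5,q(Z),W)) ≐ q(tup(Q,X2,Z)),  X ≐ Y2,  tup(Q,W,S) ≐ tup(Y2,tup(Y2,true,7),X2).
Decompose q/1: tup(5,q(Z),W) ≐ tup(Q,X2,Z).
Decompose tup/3: 5 ≐ Q,  q(Z) ≐ X2,  W ≐ Z.
Bind Q := 5; substituting into the one remaining equation that mentions Q gives: tup(5,W,S) ≐ tup(Y2,tup(Y2,true,7),X2).
Bind X2 := q(Z); substituting into the one remaining equation that mentions X2 gives: tup(5,W,S) ≐ tup(Y2,tup(Y2,true,7),q(Z)).
Bind W := Z; substituting into the one remaining equation that mentions W gives: tup(5,Z,S) ≐ tup(Y2,tup(Y2,true,7),q(Z)).
Bind X := Y2; no other remaining equation mentions X.
Decompose tup/3: 5 ≐ Y2,  Z ≐ tup(Y2,true,7),  S ≐ q(Z).
Bind Y2 := 5; substituting into the one remaining equation that mentions Y2 gives: Z ≐ tup(5,true,7). Substituting into the earlier binding gives X := 5.
Bind Z := tup(5,true,7); substituting into the remaining equation gives: S ≐ q(tup(5,true,7)). Substituting into the earlier bindings gives X2 := q(tup(5,true,7)), W := tup(5,true,7).
Bind S := q(tup(5,true,7)).
Applying the MGU to either side gives tup(q(tup(5,q(tup(5,true,7)),tup(5,true,7))),5,tup(5,tup(5,true,7),q(tup(5,true,7)))).

tup(q(tup(5,q(tup(5,true,7)),tup(5,true,7))),5,tup(5,tup(5,true,7),q(tup(5,true,7))))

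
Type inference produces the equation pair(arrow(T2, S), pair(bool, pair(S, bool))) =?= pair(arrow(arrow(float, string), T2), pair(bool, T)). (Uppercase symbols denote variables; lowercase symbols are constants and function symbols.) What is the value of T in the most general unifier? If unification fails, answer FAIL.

pair(arrow(float, string), bool)

Decompose pair/2: arrow(T2, S) =?= arrow(arrow(float, string), T2),  pair(bool, pair(S, bool)) =?= pair(bool, T).
Decompose arrow/2: T2 =?= arrow(float, string),  S =?= T2.
Bind T2 := arrow(float, string); substituting into the one remaining equation that mentions T2 gives: S =?= arrow(float, string).
Bind S := arrow(float, string); substituting into the remaining equation gives: pair(bool, pair(arrow(float, string), bool)) =?= pair(bool, T).
Decompose pair/2: bool =?= bool,  pair(arrow(float, string), bool) =?= T.
Delete trivial equation bool =?= bool.
Bind T := pair(arrow(float, string), bool).
MGU = { T2 -> arrow(float, string), S -> arrow(float, string), T -> pair(arrow(float, string), bool) }, so T -> pair(arrow(float, string), bool).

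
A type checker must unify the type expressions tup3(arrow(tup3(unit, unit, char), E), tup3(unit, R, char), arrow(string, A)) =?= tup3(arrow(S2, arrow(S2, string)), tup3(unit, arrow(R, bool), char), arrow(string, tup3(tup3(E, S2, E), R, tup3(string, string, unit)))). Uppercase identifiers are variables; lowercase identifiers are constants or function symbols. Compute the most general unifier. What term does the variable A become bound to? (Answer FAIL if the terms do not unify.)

FAIL

Decompose tup3/3: arrow(tup3(unit, unit, char), E) =?= arrow(S2, arrow(S2, string)),  tup3(unit, R, char) =?= tup3(unit, arrow(R, bool), char),  arrow(string, A) =?= arrow(string, tup3(tup3(E, S2, E), R, tup3(string, string, unit))).
Decompose arrow/2: tup3(unit, unit, char) =?= S2,  E =?= arrow(S2, string).
Bind S2 := tup3(unit, unit, char); substituting into the 2 remaining equations that mention S2 gives: E =?= arrow(tup3(unit, unit, char), string),  arrow(string, A) =?= arrow(string, tup3(tup3(E, tup3(unit, unit, char), E), R, tup3(string, string, unit))).
Bind E := arrow(tup3(unit, unit, char), string); substituting into the one remaining equation that mentions E gives: arrow(string, A) =?= arrow(string, tup3(tup3(arrow(tup3(unit, unit, char), string), tup3(unit, unit, char), arrow(tup3(unit, unit, char), string)), R, tup3(string, string, unit))).
Decompose tup3/3: unit =?= unit,  R =?= arrow(R, bool),  char =?= char.
Delete trivial equation unit =?= unit.
Occurs check fails: R occurs in arrow(R, bool); the equation R =?= arrow(R, bool) has no finite solution.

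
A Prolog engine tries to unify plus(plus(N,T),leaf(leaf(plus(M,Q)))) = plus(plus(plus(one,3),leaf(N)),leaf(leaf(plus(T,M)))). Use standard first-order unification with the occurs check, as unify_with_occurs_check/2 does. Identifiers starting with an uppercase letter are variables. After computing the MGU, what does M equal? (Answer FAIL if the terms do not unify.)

leaf(plus(one,3))

Decompose plus/2: plus(N,T) = plus(plus(one,3),leaf(N)),  leaf(leaf(plus(M,Q))) = leaf(leaf(plus(T,M))).
Decompose plus/2: N = plus(one,3),  T = leaf(N).
Bind N := plus(one,3); substituting into the one remaining equation that mentions N gives: T = leaf(plus(one,3)).
Bind T := leaf(plus(one,3)); substituting into the remaining equation gives: leaf(leaf(plus(M,Q))) = leaf(leaf(plus(leaf(plus(one,3)),M))).
Decompose leaf/1: leaf(plus(M,Q)) = leaf(plus(leaf(plus(one,3)),M)).
Decompose leaf/1: plus(M,Q) = plus(leaf(plus(one,3)),M).
Decompose plus/2: M = leaf(plus(one,3)),  Q = M.
Bind M := leaf(plus(one,3)); substituting into the remaining equation gives: Q = leaf(plus(one,3)).
Bind Q := leaf(plus(one,3)).
MGU = { N ↦ plus(one,3), T ↦ leaf(plus(one,3)), M ↦ leaf(plus(one,3)), Q ↦ leaf(plus(one,3)) }, so M ↦ leaf(plus(one,3)).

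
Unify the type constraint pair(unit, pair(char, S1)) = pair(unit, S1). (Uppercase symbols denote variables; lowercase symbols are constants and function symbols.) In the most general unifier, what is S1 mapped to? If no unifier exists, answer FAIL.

FAIL

Decompose pair/2: unit = unit,  pair(char, S1) = S1.
Delete trivial equation unit = unit.
Occurs check fails: S1 occurs in pair(char, S1); the equation S1 = pair(char, S1) has no finite solution.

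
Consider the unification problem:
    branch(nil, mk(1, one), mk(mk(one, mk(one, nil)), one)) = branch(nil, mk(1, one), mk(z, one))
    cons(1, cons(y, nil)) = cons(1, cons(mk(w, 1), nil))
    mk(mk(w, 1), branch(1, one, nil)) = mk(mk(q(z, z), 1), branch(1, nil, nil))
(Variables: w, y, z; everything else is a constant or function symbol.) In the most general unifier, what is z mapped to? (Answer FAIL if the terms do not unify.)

FAIL

Decompose branch/3: nil = nil,  mk(1, one) = mk(1, one),  mk(mk(one, mk(one, nil)), one) = mk(z, one).
Delete trivial equation nil = nil.
Delete trivial equation mk(1, one) = mk(1, one).
Decompose mk/2: mk(one, mk(one, nil)) = z,  one = one.
Bind z := mk(one, mk(one, nil)); substituting into the one remaining equation that mentions z gives: mk(mk(w, 1), branch(1, one, nil)) = mk(mk(q(mk(one, mk(one, nil)), mk(one, mk(one, nil))), 1), branch(1, nil, nil)).
Delete trivial equation one = one.
Decompose cons/2: 1 = 1,  cons(y, nil) = cons(mk(w, 1), nil).
Delete trivial equation 1 = 1.
Decompose cons/2: y = mk(w, 1),  nil = nil.
Bind y := mk(w, 1); no other remaining equation mentions y.
Delete trivial equation nil = nil.
Decompose mk/2: mk(w, 1) = mk(q(mk(one, mk(one, nil)), mk(one, mk(one, nil))), 1),  branch(1, one, nil) = branch(1, nil, nil).
Decompose mk/2: w = q(mk(one, mk(one, nil)), mk(one, mk(one, nil))),  1 = 1.
Bind w := q(mk(one, mk(one, nil)), mk(one, mk(one, nil))); no other remaining equation mentions w. Substituting into the earlier binding gives y := mk(q(mk(one, mk(one, nil)), mk(one, mk(one, nil))), 1).
Delete trivial equation 1 = 1.
Decompose branch/3: 1 = 1,  one = nil,  nil = nil.
Delete trivial equation 1 = 1.
Clash: constants one and nil differ; no unifier exists.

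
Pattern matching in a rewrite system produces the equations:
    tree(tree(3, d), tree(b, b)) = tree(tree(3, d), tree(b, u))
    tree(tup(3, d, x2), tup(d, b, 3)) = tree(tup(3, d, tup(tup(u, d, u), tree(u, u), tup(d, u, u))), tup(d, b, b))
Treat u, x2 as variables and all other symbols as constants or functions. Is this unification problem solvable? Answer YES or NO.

NO

Decompose tree/2: tree(3, d) = tree(3, d),  tree(b, b) = tree(b, u).
Delete trivial equation tree(3, d) = tree(3, d).
Decompose tree/2: b = b,  b = u.
Delete trivial equation b = b.
Bind u := b; substituting into the remaining equation gives: tree(tup(3, d, x2), tup(d, b, 3)) = tree(tup(3, d, tup(tup(b, d, b), tree(b, b), tup(d, b, b))), tup(d, b, b)).
Decompose tree/2: tup(3, d, x2) = tup(3, d, tup(tup(b, d, b), tree(b, b), tup(d, b, b))),  tup(d, b, 3) = tup(d, b, b).
Decompose tup/3: 3 = 3,  d = d,  x2 = tup(tup(b, d, b), tree(b, b), tup(d, b, b)).
Delete trivial equation 3 = 3.
Delete trivial equation d = d.
Bind x2 := tup(tup(b, d, b), tree(b, b), tup(d, b, b)); no other remaining equation mentions x2.
Decompose tup/3: d = d,  b = b,  3 = b.
Delete trivial equation d = d.
Delete trivial equation b = b.
Clash: constants 3 and b differ; no unifier exists.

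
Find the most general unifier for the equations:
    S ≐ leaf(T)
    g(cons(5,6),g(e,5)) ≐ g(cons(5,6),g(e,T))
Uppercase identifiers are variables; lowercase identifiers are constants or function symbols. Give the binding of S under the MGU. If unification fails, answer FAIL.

leaf(5)

Bind S := leaf(T); no other remaining equation mentions S.
Decompose g/2: cons(5,6) ≐ cons(5,6),  g(e,5) ≐ g(e,T).
Delete trivial equation cons(5,6) ≐ cons(5,6).
Decompose g/2: e ≐ e,  5 ≐ T.
Delete trivial equation e ≐ e.
Bind T := 5. Substituting into the earlier binding gives S := leaf(5).
MGU = { S ↦ leaf(5), T ↦ 5 }, so S ↦ leaf(5).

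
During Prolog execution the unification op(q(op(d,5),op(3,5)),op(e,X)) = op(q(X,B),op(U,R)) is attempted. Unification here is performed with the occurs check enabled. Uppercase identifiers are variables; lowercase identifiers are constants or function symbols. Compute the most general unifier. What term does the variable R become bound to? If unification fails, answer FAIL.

Decompose op/2: q(op(d,5),op(3,5)) = q(X,B),  op(e,X) = op(U,R).
Decompose q/2: op(d,5) = X,  op(3,5) = B.
Bind X := op(d,5); substituting into the one remaining equation that mentions X gives: op(e,op(d,5)) = op(U,R).
Bind B := op(3,5); no other remaining equation mentions B.
Decompose op/2: e = U,  op(d,5) = R.
Bind U := e; no other remaining equation mentions U.
Bind R := op(d,5).
MGU = { X ↦ op(d,5), B ↦ op(3,5), U ↦ e, R ↦ op(d,5) }, so R ↦ op(d,5).

op(d,5)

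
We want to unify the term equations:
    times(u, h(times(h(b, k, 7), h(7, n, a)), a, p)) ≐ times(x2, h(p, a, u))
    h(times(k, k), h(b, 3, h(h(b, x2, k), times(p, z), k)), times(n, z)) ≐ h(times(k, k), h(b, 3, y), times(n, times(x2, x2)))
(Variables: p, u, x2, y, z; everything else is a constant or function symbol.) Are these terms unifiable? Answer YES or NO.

YES

Decompose times/2: u ≐ x2,  h(times(h(b, k, 7), h(7, n, a)), a, p) ≐ h(p, a, u).
Bind u := x2; substituting into the one remaining equation that mentions u gives: h(times(h(b, k, 7), h(7, n, a)), a, p) ≐ h(p, a, x2).
Decompose h/3: times(h(b, k, 7), h(7, n, a)) ≐ p,  a ≐ a,  p ≐ x2.
Bind p := times(h(b, k, 7), h(7, n, a)); substituting into the 2 remaining equations that mention p gives: times(h(b, k, 7), h(7, n, a)) ≐ x2,  h(times(k, k), h(b, 3, h(h(b, x2, k), times(times(h(b, k, 7), h(7, n, a)), z), k)), times(n, z)) ≐ h(times(k, k), h(b, 3, y), times(n, times(x2, x2))).
Delete trivial equation a ≐ a.
Bind x2 := times(h(b, k, 7), h(7, n, a)); substituting into the remaining equation gives: h(times(k, k), h(b, 3, h(h(b, times(h(b, k, 7), h(7, n, a)), k), times(times(h(b, k, 7), h(7, n, a)), z), k)), times(n, z)) ≐ h(times(k, k), h(b, 3, y), times(n, times(times(h(b, k, 7), h(7, n, a)), times(h(b, k, 7), h(7, n, a))))). Substituting into the earlier binding gives u := times(h(b, k, 7), h(7, n, a)).
Decompose h/3: times(k, k) ≐ times(k, k),  h(b, 3, h(h(b, times(h(b, k, 7), h(7, n, a)), k), times(times(h(b, k, 7), h(7, n, a)), z), k)) ≐ h(b, 3, y),  times(n, z) ≐ times(n, times(times(h(b, k, 7), h(7, n, a)), times(h(b, k, 7), h(7, n, a)))).
Delete trivial equation times(k, k) ≐ times(k, k).
Decompose h/3: b ≐ b,  3 ≐ 3,  h(h(b, times(h(b, k, 7), h(7, n, a)), k), times(times(h(b, k, 7), h(7, n, a)), z), k) ≐ y.
Delete trivial equation b ≐ b.
Delete trivial equation 3 ≐ 3.
Bind y := h(h(b, times(h(b, k, 7), h(7, n, a)), k), times(times(h(b, k, 7), h(7, n, a)), z), k); no other remaining equation mentions y.
Decompose times/2: n ≐ n,  z ≐ times(times(h(b, k, 7), h(7, n, a)), times(h(b, k, 7), h(7, n, a))).
Delete trivial equation n ≐ n.
Bind z := times(times(h(b, k, 7), h(7, n, a)), times(h(b, k, 7), h(7, n, a))). Substituting into the earlier binding gives y := h(h(b, times(h(b, k, 7), h(7, n, a)), k), times(times(h(b, k, 7), h(7, n, a)), times(times(h(b, k, 7), h(7, n, a)), times(h(b, k, 7), h(7, n, a)))), k).
No equations remain and no clash or occurs-check failure arose, so a unifier exists.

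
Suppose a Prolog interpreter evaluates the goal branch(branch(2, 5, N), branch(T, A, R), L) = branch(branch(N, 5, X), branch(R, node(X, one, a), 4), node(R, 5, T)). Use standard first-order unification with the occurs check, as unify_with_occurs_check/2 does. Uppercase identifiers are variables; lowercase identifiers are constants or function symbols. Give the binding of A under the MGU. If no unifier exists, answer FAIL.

node(2, one, a)

Decompose branch/3: branch(2, 5, N) = branch(N, 5, X),  branch(T, A, R) = branch(R, node(X, one, a), 4),  L = node(R, 5, T).
Decompose branch/3: 2 = N,  5 = 5,  N = X.
Bind N := 2; substituting into the one remaining equation that mentions N gives: 2 = X.
Delete trivial equation 5 = 5.
Bind X := 2; substituting into the one remaining equation that mentions X gives: branch(T, A, R) = branch(R, node(2, one, a), 4).
Decompose branch/3: T = R,  A = node(2, one, a),  R = 4.
Bind T := R; substituting into the one remaining equation that mentions T gives: L = node(R, 5, R).
Bind A := node(2, one, a); no other remaining equation mentions A.
Bind R := 4; substituting into the remaining equation gives: L = node(4, 5, 4). Substituting into the earlier binding gives T := 4.
Bind L := node(4, 5, 4).
MGU = { N = 2, X = 2, T = 4, A = node(2, one, a), R = 4, L = node(4, 5, 4) }, so A = node(2, one, a).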